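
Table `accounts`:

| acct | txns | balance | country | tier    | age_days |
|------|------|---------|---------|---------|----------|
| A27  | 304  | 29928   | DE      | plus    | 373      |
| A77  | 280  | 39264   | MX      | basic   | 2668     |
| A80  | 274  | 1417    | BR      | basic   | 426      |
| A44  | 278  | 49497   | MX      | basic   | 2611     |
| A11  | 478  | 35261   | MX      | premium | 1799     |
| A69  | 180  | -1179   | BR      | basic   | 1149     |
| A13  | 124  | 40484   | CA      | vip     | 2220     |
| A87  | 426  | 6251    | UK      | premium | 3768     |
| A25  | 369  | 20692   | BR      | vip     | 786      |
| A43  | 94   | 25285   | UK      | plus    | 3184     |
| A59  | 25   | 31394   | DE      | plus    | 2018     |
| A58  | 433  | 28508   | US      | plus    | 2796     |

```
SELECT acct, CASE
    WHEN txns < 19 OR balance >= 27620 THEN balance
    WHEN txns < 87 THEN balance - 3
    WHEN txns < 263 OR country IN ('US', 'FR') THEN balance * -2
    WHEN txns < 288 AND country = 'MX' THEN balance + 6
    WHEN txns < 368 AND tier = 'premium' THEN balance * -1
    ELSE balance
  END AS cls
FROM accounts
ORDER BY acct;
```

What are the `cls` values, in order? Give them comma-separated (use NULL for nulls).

acct=A11: txns < 19 OR balance >= 27620 → 35261
acct=A13: txns < 19 OR balance >= 27620 → 40484
acct=A25: ELSE → 20692
acct=A27: txns < 19 OR balance >= 27620 → 29928
acct=A43: txns < 263 OR country IN ('US', 'FR') → -50570
acct=A44: txns < 19 OR balance >= 27620 → 49497
acct=A58: txns < 19 OR balance >= 27620 → 28508
acct=A59: txns < 19 OR balance >= 27620 → 31394
acct=A69: txns < 263 OR country IN ('US', 'FR') → 2358
acct=A77: txns < 19 OR balance >= 27620 → 39264
acct=A80: ELSE → 1417
acct=A87: ELSE → 6251

35261, 40484, 20692, 29928, -50570, 49497, 28508, 31394, 2358, 39264, 1417, 6251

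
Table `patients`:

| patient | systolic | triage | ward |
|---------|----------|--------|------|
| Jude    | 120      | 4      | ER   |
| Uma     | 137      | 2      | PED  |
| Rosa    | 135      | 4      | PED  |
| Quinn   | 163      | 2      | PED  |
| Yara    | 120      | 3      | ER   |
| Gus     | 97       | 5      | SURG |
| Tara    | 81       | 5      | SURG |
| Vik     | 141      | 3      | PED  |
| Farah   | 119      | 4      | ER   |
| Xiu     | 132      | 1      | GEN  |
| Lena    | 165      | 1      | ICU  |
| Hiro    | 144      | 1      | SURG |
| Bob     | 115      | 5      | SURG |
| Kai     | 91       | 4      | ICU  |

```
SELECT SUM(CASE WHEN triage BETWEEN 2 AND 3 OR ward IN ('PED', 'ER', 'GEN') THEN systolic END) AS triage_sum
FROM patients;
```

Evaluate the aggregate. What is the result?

patient=Jude: ✓ → 120
patient=Uma: ✓ → 137
patient=Rosa: ✓ → 135
patient=Quinn: ✓ → 163
patient=Yara: ✓ → 120
patient=Gus: ✗
patient=Tara: ✗
patient=Vik: ✓ → 141
patient=Farah: ✓ → 119
patient=Xiu: ✓ → 132
patient=Lena: ✗
patient=Hiro: ✗
patient=Bob: ✗
patient=Kai: ✗
triage_sum = 120 + 137 + 135 + 163 + 120 + 141 + 119 + 132 = 1067

1067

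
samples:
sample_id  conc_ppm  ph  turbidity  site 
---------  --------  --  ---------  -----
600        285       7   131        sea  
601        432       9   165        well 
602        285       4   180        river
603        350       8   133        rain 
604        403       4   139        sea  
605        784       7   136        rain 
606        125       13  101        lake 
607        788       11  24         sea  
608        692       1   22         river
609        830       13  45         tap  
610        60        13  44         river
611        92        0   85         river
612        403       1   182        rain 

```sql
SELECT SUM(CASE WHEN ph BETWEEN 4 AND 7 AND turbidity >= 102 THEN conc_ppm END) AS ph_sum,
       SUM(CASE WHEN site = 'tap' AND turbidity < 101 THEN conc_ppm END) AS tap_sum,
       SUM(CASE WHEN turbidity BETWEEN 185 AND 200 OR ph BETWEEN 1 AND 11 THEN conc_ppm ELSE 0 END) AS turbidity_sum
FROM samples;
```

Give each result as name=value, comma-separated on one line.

ph_sum=1757, tap_sum=830, turbidity_sum=4422

[ph_sum: ph BETWEEN 4 AND 7 AND turbidity >= 102]
sample_id=600: ✓ → 285
sample_id=601: ✗
sample_id=602: ✓ → 285
sample_id=603: ✗
sample_id=604: ✓ → 403
sample_id=605: ✓ → 784
sample_id=606: ✗
sample_id=607: ✗
sample_id=608: ✗
sample_id=609: ✗
sample_id=610: ✗
sample_id=611: ✗
sample_id=612: ✗
ph_sum = 285 + 285 + 403 + 784 = 1757
—
[tap_sum: site = 'tap' AND turbidity < 101]
sample_id=600: ✗
sample_id=601: ✗
sample_id=602: ✗
sample_id=603: ✗
sample_id=604: ✗
sample_id=605: ✗
sample_id=606: ✗
sample_id=607: ✗
sample_id=608: ✗
sample_id=609: ✓ → 830
sample_id=610: ✗
sample_id=611: ✗
sample_id=612: ✗
tap_sum = 830
—
[turbidity_sum: turbidity BETWEEN 185 AND 200 OR ph BETWEEN 1 AND 11]
sample_id=600: ✓ → 285
sample_id=601: ✓ → 432
sample_id=602: ✓ → 285
sample_id=603: ✓ → 350
sample_id=604: ✓ → 403
sample_id=605: ✓ → 784
sample_id=606: ✗
sample_id=607: ✓ → 788
sample_id=608: ✓ → 692
sample_id=609: ✗
sample_id=610: ✗
sample_id=611: ✗
sample_id=612: ✓ → 403
turbidity_sum = 285 + 432 + 285 + 350 + 403 + 784 + 788 + 692 + 403 = 4422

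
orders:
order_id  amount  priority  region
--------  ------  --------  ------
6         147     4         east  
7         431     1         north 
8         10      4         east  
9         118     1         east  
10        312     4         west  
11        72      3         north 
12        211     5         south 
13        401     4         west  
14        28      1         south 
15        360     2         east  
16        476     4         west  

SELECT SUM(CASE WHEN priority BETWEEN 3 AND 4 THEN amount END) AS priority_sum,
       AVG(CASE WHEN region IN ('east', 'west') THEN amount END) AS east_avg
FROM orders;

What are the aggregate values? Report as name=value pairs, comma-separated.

priority_sum=1418, east_avg=260.5714285714

[priority_sum: priority BETWEEN 3 AND 4]
order_id=6: ✓ → 147
order_id=7: ✗
order_id=8: ✓ → 10
order_id=9: ✗
order_id=10: ✓ → 312
order_id=11: ✓ → 72
order_id=12: ✗
order_id=13: ✓ → 401
order_id=14: ✗
order_id=15: ✗
order_id=16: ✓ → 476
priority_sum = 147 + 10 + 312 + 72 + 401 + 476 = 1418
—
[east_avg: region IN ('east', 'west')]
order_id=6: ✓ → 147
order_id=7: ✗
order_id=8: ✓ → 10
order_id=9: ✓ → 118
order_id=10: ✓ → 312
order_id=11: ✗
order_id=12: ✗
order_id=13: ✓ → 401
order_id=14: ✗
order_id=15: ✓ → 360
order_id=16: ✓ → 476
east_avg = (147 + 10 + 118 + 312 + 401 + 360 + 476) / 7 = 260.5714285714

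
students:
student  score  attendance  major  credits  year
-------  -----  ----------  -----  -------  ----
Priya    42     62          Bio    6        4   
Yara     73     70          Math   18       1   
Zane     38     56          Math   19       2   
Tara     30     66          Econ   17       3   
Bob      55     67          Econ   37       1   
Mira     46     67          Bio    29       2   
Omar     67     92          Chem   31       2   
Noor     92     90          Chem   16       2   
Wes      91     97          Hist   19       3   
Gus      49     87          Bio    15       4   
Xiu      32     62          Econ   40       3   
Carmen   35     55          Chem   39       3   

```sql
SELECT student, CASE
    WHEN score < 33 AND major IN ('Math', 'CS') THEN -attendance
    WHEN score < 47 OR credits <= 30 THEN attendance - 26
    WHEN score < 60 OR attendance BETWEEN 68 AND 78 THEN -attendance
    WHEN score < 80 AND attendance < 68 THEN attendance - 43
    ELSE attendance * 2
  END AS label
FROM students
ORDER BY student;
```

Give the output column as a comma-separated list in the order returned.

-67, 29, 61, 41, 64, 184, 36, 40, 71, 36, 44, 30

student=Bob: score < 60 OR attendance BETWEEN 68 AND 78 → -67
student=Carmen: score < 47 OR credits <= 30 → 29
student=Gus: score < 47 OR credits <= 30 → 61
student=Mira: score < 47 OR credits <= 30 → 41
student=Noor: score < 47 OR credits <= 30 → 64
student=Omar: ELSE → 184
student=Priya: score < 47 OR credits <= 30 → 36
student=Tara: score < 47 OR credits <= 30 → 40
student=Wes: score < 47 OR credits <= 30 → 71
student=Xiu: score < 47 OR credits <= 30 → 36
student=Yara: score < 47 OR credits <= 30 → 44
student=Zane: score < 47 OR credits <= 30 → 30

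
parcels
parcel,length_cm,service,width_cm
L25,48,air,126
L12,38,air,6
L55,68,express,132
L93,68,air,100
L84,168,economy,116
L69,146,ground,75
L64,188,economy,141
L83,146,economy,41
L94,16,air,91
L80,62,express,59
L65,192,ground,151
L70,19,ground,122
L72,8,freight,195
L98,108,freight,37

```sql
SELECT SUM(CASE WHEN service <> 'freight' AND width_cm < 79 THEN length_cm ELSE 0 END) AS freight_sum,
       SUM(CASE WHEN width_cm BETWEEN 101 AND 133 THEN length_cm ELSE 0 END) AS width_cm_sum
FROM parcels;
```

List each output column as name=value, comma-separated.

freight_sum=392, width_cm_sum=303

[freight_sum: service <> 'freight' AND width_cm < 79]
parcel=L25: ✗
parcel=L12: ✓ → 38
parcel=L55: ✗
parcel=L93: ✗
parcel=L84: ✗
parcel=L69: ✓ → 146
parcel=L64: ✗
parcel=L83: ✓ → 146
parcel=L94: ✗
parcel=L80: ✓ → 62
parcel=L65: ✗
parcel=L70: ✗
parcel=L72: ✗
parcel=L98: ✗
freight_sum = 38 + 146 + 146 + 62 = 392
—
[width_cm_sum: width_cm BETWEEN 101 AND 133]
parcel=L25: ✓ → 48
parcel=L12: ✗
parcel=L55: ✓ → 68
parcel=L93: ✗
parcel=L84: ✓ → 168
parcel=L69: ✗
parcel=L64: ✗
parcel=L83: ✗
parcel=L94: ✗
parcel=L80: ✗
parcel=L65: ✗
parcel=L70: ✓ → 19
parcel=L72: ✗
parcel=L98: ✗
width_cm_sum = 48 + 68 + 168 + 19 = 303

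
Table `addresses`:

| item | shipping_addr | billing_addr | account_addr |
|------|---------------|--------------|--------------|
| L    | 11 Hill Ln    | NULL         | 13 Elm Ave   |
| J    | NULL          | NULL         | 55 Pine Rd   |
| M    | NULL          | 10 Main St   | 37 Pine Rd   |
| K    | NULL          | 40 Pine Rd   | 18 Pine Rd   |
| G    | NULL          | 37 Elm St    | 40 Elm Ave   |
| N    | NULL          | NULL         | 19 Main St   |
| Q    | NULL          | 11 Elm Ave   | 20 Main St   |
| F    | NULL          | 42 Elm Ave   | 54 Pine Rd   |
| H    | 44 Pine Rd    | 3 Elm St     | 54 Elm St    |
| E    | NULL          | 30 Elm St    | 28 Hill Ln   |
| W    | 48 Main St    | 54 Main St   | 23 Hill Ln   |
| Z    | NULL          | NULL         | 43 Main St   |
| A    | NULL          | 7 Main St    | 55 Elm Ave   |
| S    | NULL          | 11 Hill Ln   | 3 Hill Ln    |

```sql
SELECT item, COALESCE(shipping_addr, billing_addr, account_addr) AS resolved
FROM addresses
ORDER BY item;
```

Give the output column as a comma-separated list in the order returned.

item=A: shipping_addr=NULL, billing_addr=7 Main St → 7 Main St
item=E: shipping_addr=NULL, billing_addr=30 Elm St → 30 Elm St
item=F: shipping_addr=NULL, billing_addr=42 Elm Ave → 42 Elm Ave
item=G: shipping_addr=NULL, billing_addr=37 Elm St → 37 Elm St
item=H: shipping_addr=44 Pine Rd → 44 Pine Rd
item=J: shipping_addr=NULL, billing_addr=NULL, account_addr=55 Pine Rd → 55 Pine Rd
item=K: shipping_addr=NULL, billing_addr=40 Pine Rd → 40 Pine Rd
item=L: shipping_addr=11 Hill Ln → 11 Hill Ln
item=M: shipping_addr=NULL, billing_addr=10 Main St → 10 Main St
item=N: shipping_addr=NULL, billing_addr=NULL, account_addr=19 Main St → 19 Main St
item=Q: shipping_addr=NULL, billing_addr=11 Elm Ave → 11 Elm Ave
item=S: shipping_addr=NULL, billing_addr=11 Hill Ln → 11 Hill Ln
item=W: shipping_addr=48 Main St → 48 Main St
item=Z: shipping_addr=NULL, billing_addr=NULL, account_addr=43 Main St → 43 Main St

7 Main St, 30 Elm St, 42 Elm Ave, 37 Elm St, 44 Pine Rd, 55 Pine Rd, 40 Pine Rd, 11 Hill Ln, 10 Main St, 19 Main St, 11 Elm Ave, 11 Hill Ln, 48 Main St, 43 Main St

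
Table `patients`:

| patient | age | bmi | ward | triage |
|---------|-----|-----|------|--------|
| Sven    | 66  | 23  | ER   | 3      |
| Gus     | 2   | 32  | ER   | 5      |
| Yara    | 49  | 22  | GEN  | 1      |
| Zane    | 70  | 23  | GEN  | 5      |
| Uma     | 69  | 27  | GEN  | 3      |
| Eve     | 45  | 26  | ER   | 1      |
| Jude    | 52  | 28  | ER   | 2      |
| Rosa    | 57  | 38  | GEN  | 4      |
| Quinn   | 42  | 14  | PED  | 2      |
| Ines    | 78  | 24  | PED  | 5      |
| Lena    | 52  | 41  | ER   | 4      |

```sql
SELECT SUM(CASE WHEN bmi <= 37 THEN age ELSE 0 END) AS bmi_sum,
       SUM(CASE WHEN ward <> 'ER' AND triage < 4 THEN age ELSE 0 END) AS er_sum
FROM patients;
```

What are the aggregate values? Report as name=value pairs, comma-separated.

bmi_sum=473, er_sum=160

[bmi_sum: bmi <= 37]
patient=Sven: ✓ → 66
patient=Gus: ✓ → 2
patient=Yara: ✓ → 49
patient=Zane: ✓ → 70
patient=Uma: ✓ → 69
patient=Eve: ✓ → 45
patient=Jude: ✓ → 52
patient=Rosa: ✗
patient=Quinn: ✓ → 42
patient=Ines: ✓ → 78
patient=Lena: ✗
bmi_sum = 66 + 2 + 49 + 70 + 69 + 45 + 52 + 42 + 78 = 473
—
[er_sum: ward <> 'ER' AND triage < 4]
patient=Sven: ✗
patient=Gus: ✗
patient=Yara: ✓ → 49
patient=Zane: ✗
patient=Uma: ✓ → 69
patient=Eve: ✗
patient=Jude: ✗
patient=Rosa: ✗
patient=Quinn: ✓ → 42
patient=Ines: ✗
patient=Lena: ✗
er_sum = 49 + 69 + 42 = 160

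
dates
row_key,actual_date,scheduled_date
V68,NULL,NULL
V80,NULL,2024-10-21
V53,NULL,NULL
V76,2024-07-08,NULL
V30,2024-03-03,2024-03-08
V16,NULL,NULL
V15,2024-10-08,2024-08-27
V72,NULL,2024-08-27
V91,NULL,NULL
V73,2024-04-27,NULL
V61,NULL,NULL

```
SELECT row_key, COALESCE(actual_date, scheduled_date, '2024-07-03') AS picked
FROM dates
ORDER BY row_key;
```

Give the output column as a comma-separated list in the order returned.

2024-10-08, 2024-07-03, 2024-03-03, 2024-07-03, 2024-07-03, 2024-07-03, 2024-08-27, 2024-04-27, 2024-07-08, 2024-10-21, 2024-07-03

row_key=V15: actual_date=2024-10-08 → 2024-10-08
row_key=V16: actual_date=NULL, scheduled_date=NULL, → literal 2024-07-03 → 2024-07-03
row_key=V30: actual_date=2024-03-03 → 2024-03-03
row_key=V53: actual_date=NULL, scheduled_date=NULL, → literal 2024-07-03 → 2024-07-03
row_key=V61: actual_date=NULL, scheduled_date=NULL, → literal 2024-07-03 → 2024-07-03
row_key=V68: actual_date=NULL, scheduled_date=NULL, → literal 2024-07-03 → 2024-07-03
row_key=V72: actual_date=NULL, scheduled_date=2024-08-27 → 2024-08-27
row_key=V73: actual_date=2024-04-27 → 2024-04-27
row_key=V76: actual_date=2024-07-08 → 2024-07-08
row_key=V80: actual_date=NULL, scheduled_date=2024-10-21 → 2024-10-21
row_key=V91: actual_date=NULL, scheduled_date=NULL, → literal 2024-07-03 → 2024-07-03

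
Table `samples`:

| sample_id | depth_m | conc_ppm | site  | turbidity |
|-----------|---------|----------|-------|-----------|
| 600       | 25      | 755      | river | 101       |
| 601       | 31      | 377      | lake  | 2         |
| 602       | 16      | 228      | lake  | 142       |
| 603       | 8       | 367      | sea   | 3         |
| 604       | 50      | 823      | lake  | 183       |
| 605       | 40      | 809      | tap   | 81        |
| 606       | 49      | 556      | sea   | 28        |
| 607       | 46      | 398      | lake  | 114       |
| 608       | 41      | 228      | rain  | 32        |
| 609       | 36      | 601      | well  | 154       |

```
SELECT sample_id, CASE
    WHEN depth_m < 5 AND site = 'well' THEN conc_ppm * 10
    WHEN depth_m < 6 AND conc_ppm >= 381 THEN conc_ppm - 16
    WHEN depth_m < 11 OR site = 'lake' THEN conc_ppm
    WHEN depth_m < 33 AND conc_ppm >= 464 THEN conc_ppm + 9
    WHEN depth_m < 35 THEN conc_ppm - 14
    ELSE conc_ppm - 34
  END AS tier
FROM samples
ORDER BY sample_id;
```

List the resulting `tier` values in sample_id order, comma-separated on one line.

764, 377, 228, 367, 823, 775, 522, 398, 194, 567

sample_id=600: depth_m < 33 AND conc_ppm >= 464 → 764
sample_id=601: depth_m < 11 OR site = 'lake' → 377
sample_id=602: depth_m < 11 OR site = 'lake' → 228
sample_id=603: depth_m < 11 OR site = 'lake' → 367
sample_id=604: depth_m < 11 OR site = 'lake' → 823
sample_id=605: ELSE → 775
sample_id=606: ELSE → 522
sample_id=607: depth_m < 11 OR site = 'lake' → 398
sample_id=608: ELSE → 194
sample_id=609: ELSE → 567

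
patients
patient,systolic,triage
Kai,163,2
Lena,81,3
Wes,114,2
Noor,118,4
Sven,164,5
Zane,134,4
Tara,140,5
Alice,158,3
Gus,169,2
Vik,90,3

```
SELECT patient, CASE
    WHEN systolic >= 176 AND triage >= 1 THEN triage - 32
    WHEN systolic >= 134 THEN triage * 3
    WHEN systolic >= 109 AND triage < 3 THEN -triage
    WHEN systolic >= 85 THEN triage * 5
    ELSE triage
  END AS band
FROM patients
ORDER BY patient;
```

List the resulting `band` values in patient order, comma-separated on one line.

9, 6, 6, 3, 20, 15, 15, 15, -2, 12

patient=Alice: systolic >= 134 → 9
patient=Gus: systolic >= 134 → 6
patient=Kai: systolic >= 134 → 6
patient=Lena: ELSE → 3
patient=Noor: systolic >= 85 → 20
patient=Sven: systolic >= 134 → 15
patient=Tara: systolic >= 134 → 15
patient=Vik: systolic >= 85 → 15
patient=Wes: systolic >= 109 AND triage < 3 → -2
patient=Zane: systolic >= 134 → 12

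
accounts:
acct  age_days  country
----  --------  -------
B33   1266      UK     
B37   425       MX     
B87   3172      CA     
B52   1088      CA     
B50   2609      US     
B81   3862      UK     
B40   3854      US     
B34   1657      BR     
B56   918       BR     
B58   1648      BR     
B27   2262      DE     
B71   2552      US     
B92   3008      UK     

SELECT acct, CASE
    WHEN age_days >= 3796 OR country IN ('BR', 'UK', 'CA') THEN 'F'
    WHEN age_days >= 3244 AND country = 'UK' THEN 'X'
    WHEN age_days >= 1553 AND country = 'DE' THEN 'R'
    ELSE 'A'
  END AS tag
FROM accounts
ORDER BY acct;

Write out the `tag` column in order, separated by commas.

acct=B27: age_days >= 1553 AND country = 'DE' → R
acct=B33: age_days >= 3796 OR country IN ('BR', 'UK', 'CA') → F
acct=B34: age_days >= 3796 OR country IN ('BR', 'UK', 'CA') → F
acct=B37: ELSE → A
acct=B40: age_days >= 3796 OR country IN ('BR', 'UK', 'CA') → F
acct=B50: ELSE → A
acct=B52: age_days >= 3796 OR country IN ('BR', 'UK', 'CA') → F
acct=B56: age_days >= 3796 OR country IN ('BR', 'UK', 'CA') → F
acct=B58: age_days >= 3796 OR country IN ('BR', 'UK', 'CA') → F
acct=B71: ELSE → A
acct=B81: age_days >= 3796 OR country IN ('BR', 'UK', 'CA') → F
acct=B87: age_days >= 3796 OR country IN ('BR', 'UK', 'CA') → F
acct=B92: age_days >= 3796 OR country IN ('BR', 'UK', 'CA') → F

R, F, F, A, F, A, F, F, F, A, F, F, F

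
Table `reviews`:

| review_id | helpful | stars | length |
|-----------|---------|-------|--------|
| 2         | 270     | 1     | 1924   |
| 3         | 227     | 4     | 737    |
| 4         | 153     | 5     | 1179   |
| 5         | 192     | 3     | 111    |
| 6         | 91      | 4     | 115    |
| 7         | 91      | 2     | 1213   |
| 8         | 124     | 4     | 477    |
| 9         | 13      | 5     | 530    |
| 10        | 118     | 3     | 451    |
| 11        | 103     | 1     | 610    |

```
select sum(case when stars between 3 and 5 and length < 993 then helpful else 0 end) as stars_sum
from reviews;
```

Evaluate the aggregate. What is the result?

765

review_id=2: ✗
review_id=3: ✓ → 227
review_id=4: ✗
review_id=5: ✓ → 192
review_id=6: ✓ → 91
review_id=7: ✗
review_id=8: ✓ → 124
review_id=9: ✓ → 13
review_id=10: ✓ → 118
review_id=11: ✗
stars_sum = 227 + 192 + 91 + 124 + 13 + 118 = 765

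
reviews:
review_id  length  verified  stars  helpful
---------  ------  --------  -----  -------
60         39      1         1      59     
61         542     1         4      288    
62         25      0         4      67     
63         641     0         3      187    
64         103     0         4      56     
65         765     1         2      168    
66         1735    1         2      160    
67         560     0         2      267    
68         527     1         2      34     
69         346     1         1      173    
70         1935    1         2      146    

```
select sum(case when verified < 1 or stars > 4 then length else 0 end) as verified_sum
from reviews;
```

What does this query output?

review_id=60: ✗
review_id=61: ✗
review_id=62: ✓ → 25
review_id=63: ✓ → 641
review_id=64: ✓ → 103
review_id=65: ✗
review_id=66: ✗
review_id=67: ✓ → 560
review_id=68: ✗
review_id=69: ✗
review_id=70: ✗
verified_sum = 25 + 641 + 103 + 560 = 1329

1329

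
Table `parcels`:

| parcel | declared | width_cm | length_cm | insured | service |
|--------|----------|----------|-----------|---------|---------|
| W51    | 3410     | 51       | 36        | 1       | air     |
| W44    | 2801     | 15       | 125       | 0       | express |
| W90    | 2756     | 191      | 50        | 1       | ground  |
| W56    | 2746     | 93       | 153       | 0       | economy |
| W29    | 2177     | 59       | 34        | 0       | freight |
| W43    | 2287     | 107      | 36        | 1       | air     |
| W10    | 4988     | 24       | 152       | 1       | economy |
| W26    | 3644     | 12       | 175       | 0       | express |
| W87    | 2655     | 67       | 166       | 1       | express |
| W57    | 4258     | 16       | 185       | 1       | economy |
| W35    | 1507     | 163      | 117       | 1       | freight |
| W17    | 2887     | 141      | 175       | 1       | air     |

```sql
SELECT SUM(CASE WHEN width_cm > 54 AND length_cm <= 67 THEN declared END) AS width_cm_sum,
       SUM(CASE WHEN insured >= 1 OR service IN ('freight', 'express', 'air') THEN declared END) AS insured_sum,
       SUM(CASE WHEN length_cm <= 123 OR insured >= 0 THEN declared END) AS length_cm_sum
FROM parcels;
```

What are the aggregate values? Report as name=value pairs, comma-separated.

[width_cm_sum: width_cm > 54 AND length_cm <= 67]
parcel=W51: ✗
parcel=W44: ✗
parcel=W90: ✓ → 2756
parcel=W56: ✗
parcel=W29: ✓ → 2177
parcel=W43: ✓ → 2287
parcel=W10: ✗
parcel=W26: ✗
parcel=W87: ✗
parcel=W57: ✗
parcel=W35: ✗
parcel=W17: ✗
width_cm_sum = 2756 + 2177 + 2287 = 7220
—
[insured_sum: insured >= 1 OR service IN ('freight', 'express', 'air')]
parcel=W51: ✓ → 3410
parcel=W44: ✓ → 2801
parcel=W90: ✓ → 2756
parcel=W56: ✗
parcel=W29: ✓ → 2177
parcel=W43: ✓ → 2287
parcel=W10: ✓ → 4988
parcel=W26: ✓ → 3644
parcel=W87: ✓ → 2655
parcel=W57: ✓ → 4258
parcel=W35: ✓ → 1507
parcel=W17: ✓ → 2887
insured_sum = 3410 + 2801 + 2756 + 2177 + 2287 + 4988 + 3644 + 2655 + 4258 + 1507 + 2887 = 33370
—
[length_cm_sum: length_cm <= 123 OR insured >= 0]
parcel=W51: ✓ → 3410
parcel=W44: ✓ → 2801
parcel=W90: ✓ → 2756
parcel=W56: ✓ → 2746
parcel=W29: ✓ → 2177
parcel=W43: ✓ → 2287
parcel=W10: ✓ → 4988
parcel=W26: ✓ → 3644
parcel=W87: ✓ → 2655
parcel=W57: ✓ → 4258
parcel=W35: ✓ → 1507
parcel=W17: ✓ → 2887
length_cm_sum = 3410 + 2801 + 2756 + 2746 + 2177 + 2287 + 4988 + 3644 + 2655 + 4258 + 1507 + 2887 = 36116

width_cm_sum=7220, insured_sum=33370, length_cm_sum=36116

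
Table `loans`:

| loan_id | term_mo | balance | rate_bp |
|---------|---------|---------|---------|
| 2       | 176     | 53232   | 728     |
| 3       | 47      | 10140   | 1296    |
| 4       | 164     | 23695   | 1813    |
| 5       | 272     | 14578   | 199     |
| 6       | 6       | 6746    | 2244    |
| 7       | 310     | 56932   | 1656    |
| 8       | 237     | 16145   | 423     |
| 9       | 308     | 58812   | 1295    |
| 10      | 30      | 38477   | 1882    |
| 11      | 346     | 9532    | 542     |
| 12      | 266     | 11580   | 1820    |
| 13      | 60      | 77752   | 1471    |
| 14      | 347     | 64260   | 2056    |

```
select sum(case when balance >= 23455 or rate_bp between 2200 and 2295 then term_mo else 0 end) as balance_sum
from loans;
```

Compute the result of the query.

loan_id=2: ✓ → 176
loan_id=3: ✗
loan_id=4: ✓ → 164
loan_id=5: ✗
loan_id=6: ✓ → 6
loan_id=7: ✓ → 310
loan_id=8: ✗
loan_id=9: ✓ → 308
loan_id=10: ✓ → 30
loan_id=11: ✗
loan_id=12: ✗
loan_id=13: ✓ → 60
loan_id=14: ✓ → 347
balance_sum = 176 + 164 + 6 + 310 + 308 + 30 + 60 + 347 = 1401

1401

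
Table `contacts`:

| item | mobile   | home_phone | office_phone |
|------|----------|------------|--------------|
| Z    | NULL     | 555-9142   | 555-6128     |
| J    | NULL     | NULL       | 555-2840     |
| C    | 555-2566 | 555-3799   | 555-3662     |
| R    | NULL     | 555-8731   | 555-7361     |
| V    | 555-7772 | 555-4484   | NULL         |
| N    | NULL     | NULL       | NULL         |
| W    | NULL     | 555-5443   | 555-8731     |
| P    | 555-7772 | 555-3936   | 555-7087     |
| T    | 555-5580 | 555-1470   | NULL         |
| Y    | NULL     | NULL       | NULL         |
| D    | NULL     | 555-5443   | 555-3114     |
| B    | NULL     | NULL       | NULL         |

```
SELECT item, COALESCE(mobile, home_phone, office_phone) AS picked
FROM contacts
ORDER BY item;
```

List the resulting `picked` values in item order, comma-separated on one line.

item=B: mobile=NULL, home_phone=NULL, office_phone=NULL (all NULL) → NULL
item=C: mobile=555-2566 → 555-2566
item=D: mobile=NULL, home_phone=555-5443 → 555-5443
item=J: mobile=NULL, home_phone=NULL, office_phone=555-2840 → 555-2840
item=N: mobile=NULL, home_phone=NULL, office_phone=NULL (all NULL) → NULL
item=P: mobile=555-7772 → 555-7772
item=R: mobile=NULL, home_phone=555-8731 → 555-8731
item=T: mobile=555-5580 → 555-5580
item=V: mobile=555-7772 → 555-7772
item=W: mobile=NULL, home_phone=555-5443 → 555-5443
item=Y: mobile=NULL, home_phone=NULL, office_phone=NULL (all NULL) → NULL
item=Z: mobile=NULL, home_phone=555-9142 → 555-9142

NULL, 555-2566, 555-5443, 555-2840, NULL, 555-7772, 555-8731, 555-5580, 555-7772, 555-5443, NULL, 555-9142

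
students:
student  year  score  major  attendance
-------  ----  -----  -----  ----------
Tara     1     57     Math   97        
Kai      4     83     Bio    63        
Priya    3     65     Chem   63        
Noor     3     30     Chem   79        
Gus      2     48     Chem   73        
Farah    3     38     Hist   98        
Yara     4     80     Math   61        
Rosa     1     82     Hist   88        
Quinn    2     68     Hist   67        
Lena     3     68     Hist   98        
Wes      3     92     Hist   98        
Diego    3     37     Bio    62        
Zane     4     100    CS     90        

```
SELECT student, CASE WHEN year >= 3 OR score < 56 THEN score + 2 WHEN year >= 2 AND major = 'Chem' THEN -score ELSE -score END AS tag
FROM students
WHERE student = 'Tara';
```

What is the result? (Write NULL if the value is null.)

-57

student = Tara: year=1, score=57, major=Math, attendance=97.
year >= 3 OR score < 56 → false
year >= 2 AND major = 'Chem' → false
No prior WHEN matched → ELSE → -57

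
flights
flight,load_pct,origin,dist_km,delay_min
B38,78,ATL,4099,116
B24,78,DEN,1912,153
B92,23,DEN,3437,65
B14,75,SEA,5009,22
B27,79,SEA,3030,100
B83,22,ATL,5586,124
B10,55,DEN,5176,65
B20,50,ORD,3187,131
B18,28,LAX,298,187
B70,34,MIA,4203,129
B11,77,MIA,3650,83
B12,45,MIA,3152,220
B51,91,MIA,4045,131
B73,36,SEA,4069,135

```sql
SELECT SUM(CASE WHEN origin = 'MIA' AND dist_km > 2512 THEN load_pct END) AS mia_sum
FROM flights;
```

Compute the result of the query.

flight=B38: ✗
flight=B24: ✗
flight=B92: ✗
flight=B14: ✗
flight=B27: ✗
flight=B83: ✗
flight=B10: ✗
flight=B20: ✗
flight=B18: ✗
flight=B70: ✓ → 34
flight=B11: ✓ → 77
flight=B12: ✓ → 45
flight=B51: ✓ → 91
flight=B73: ✗
mia_sum = 34 + 77 + 45 + 91 = 247

247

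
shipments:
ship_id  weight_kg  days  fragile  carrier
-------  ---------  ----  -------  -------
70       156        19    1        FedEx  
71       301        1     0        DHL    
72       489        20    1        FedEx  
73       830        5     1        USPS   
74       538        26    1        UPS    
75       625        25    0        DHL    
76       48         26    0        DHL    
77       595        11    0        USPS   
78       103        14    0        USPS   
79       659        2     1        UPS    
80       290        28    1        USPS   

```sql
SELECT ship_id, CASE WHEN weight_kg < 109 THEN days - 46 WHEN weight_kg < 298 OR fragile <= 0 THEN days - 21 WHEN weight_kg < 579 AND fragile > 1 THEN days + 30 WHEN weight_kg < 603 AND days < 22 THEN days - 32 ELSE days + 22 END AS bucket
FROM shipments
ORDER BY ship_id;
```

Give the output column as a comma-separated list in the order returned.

ship_id=70: weight_kg < 298 OR fragile <= 0 → -2
ship_id=71: weight_kg < 298 OR fragile <= 0 → -20
ship_id=72: weight_kg < 603 AND days < 22 → -12
ship_id=73: ELSE → 27
ship_id=74: ELSE → 48
ship_id=75: weight_kg < 298 OR fragile <= 0 → 4
ship_id=76: weight_kg < 109 → -20
ship_id=77: weight_kg < 298 OR fragile <= 0 → -10
ship_id=78: weight_kg < 109 → -32
ship_id=79: ELSE → 24
ship_id=80: weight_kg < 298 OR fragile <= 0 → 7

-2, -20, -12, 27, 48, 4, -20, -10, -32, 24, 7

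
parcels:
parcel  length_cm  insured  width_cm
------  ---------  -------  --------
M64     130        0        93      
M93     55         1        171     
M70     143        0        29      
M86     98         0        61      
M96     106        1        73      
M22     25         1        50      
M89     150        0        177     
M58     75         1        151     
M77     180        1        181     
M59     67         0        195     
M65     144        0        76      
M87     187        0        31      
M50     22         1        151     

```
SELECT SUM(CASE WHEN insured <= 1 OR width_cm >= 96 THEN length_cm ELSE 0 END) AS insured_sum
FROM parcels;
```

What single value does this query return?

1382

parcel=M64: ✓ → 130
parcel=M93: ✓ → 55
parcel=M70: ✓ → 143
parcel=M86: ✓ → 98
parcel=M96: ✓ → 106
parcel=M22: ✓ → 25
parcel=M89: ✓ → 150
parcel=M58: ✓ → 75
parcel=M77: ✓ → 180
parcel=M59: ✓ → 67
parcel=M65: ✓ → 144
parcel=M87: ✓ → 187
parcel=M50: ✓ → 22
insured_sum = 130 + 55 + 143 + 98 + 106 + 25 + 150 + 75 + 180 + 67 + 144 + 187 + 22 = 1382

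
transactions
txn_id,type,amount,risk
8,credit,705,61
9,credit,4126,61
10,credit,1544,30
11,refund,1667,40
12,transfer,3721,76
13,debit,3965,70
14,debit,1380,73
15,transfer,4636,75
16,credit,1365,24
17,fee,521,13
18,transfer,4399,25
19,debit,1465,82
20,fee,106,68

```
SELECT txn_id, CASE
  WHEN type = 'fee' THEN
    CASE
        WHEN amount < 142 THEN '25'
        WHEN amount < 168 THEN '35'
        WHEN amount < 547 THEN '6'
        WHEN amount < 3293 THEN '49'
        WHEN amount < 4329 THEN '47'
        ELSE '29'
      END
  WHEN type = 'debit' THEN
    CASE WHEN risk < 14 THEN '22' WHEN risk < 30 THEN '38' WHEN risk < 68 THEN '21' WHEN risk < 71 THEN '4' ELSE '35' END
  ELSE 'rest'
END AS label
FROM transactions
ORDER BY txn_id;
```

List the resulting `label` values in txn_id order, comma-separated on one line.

txn_id=8: type='credit' → outer ELSE → rest
txn_id=9: type='credit' → outer ELSE → rest
txn_id=10: type='credit' → outer ELSE → rest
txn_id=11: type='refund' → outer ELSE → rest
txn_id=12: type='transfer' → outer ELSE → rest
txn_id=13: type='debit' → inner[risk < 71] → 4
txn_id=14: type='debit' → inner[ELSE] → 35
txn_id=15: type='transfer' → outer ELSE → rest
txn_id=16: type='credit' → outer ELSE → rest
txn_id=17: type='fee' → inner[amount < 547] → 6
txn_id=18: type='transfer' → outer ELSE → rest
txn_id=19: type='debit' → inner[ELSE] → 35
txn_id=20: type='fee' → inner[amount < 142] → 25

rest, rest, rest, rest, rest, 4, 35, rest, rest, 6, rest, 35, 25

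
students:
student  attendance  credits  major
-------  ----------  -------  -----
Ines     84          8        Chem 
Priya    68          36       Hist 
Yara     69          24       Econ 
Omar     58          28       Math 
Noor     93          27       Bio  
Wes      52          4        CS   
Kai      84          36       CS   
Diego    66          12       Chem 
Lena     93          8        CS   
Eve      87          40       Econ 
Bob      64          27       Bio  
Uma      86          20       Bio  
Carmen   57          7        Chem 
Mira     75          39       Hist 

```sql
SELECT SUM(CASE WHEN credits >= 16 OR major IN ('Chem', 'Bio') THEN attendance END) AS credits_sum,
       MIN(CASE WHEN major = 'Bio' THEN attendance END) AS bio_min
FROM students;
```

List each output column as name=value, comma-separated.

[credits_sum: credits >= 16 OR major IN ('Chem', 'Bio')]
student=Ines: ✓ → 84
student=Priya: ✓ → 68
student=Yara: ✓ → 69
student=Omar: ✓ → 58
student=Noor: ✓ → 93
student=Wes: ✗
student=Kai: ✓ → 84
student=Diego: ✓ → 66
student=Lena: ✗
student=Eve: ✓ → 87
student=Bob: ✓ → 64
student=Uma: ✓ → 86
student=Carmen: ✓ → 57
student=Mira: ✓ → 75
credits_sum = 84 + 68 + 69 + 58 + 93 + 84 + 66 + 87 + 64 + 86 + 57 + 75 = 891
—
[bio_min: major = 'Bio']
student=Ines: ✗
student=Priya: ✗
student=Yara: ✗
student=Omar: ✗
student=Noor: ✓ → 93
student=Wes: ✗
student=Kai: ✗
student=Diego: ✗
student=Lena: ✗
student=Eve: ✗
student=Bob: ✓ → 64
student=Uma: ✓ → 86
student=Carmen: ✗
student=Mira: ✗
bio_min = MIN(93, 64, 86) = 64

credits_sum=891, bio_min=64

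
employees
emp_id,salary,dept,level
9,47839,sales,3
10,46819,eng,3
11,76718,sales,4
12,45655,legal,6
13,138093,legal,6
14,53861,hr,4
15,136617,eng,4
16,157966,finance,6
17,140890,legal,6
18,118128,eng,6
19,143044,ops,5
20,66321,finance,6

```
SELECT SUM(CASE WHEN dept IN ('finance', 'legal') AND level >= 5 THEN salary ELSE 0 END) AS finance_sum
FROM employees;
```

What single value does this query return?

emp_id=9: ✗
emp_id=10: ✗
emp_id=11: ✗
emp_id=12: ✓ → 45655
emp_id=13: ✓ → 138093
emp_id=14: ✗
emp_id=15: ✗
emp_id=16: ✓ → 157966
emp_id=17: ✓ → 140890
emp_id=18: ✗
emp_id=19: ✗
emp_id=20: ✓ → 66321
finance_sum = 45655 + 138093 + 157966 + 140890 + 66321 = 548925

548925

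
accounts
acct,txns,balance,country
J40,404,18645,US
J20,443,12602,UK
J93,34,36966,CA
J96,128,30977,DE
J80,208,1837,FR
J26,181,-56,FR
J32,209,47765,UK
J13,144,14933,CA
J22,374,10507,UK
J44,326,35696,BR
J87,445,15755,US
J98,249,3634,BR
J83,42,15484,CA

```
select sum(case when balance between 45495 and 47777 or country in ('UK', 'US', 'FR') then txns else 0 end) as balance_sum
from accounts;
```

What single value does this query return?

acct=J40: ✓ → 404
acct=J20: ✓ → 443
acct=J93: ✗
acct=J96: ✗
acct=J80: ✓ → 208
acct=J26: ✓ → 181
acct=J32: ✓ → 209
acct=J13: ✗
acct=J22: ✓ → 374
acct=J44: ✗
acct=J87: ✓ → 445
acct=J98: ✗
acct=J83: ✗
balance_sum = 404 + 443 + 208 + 181 + 209 + 374 + 445 = 2264

2264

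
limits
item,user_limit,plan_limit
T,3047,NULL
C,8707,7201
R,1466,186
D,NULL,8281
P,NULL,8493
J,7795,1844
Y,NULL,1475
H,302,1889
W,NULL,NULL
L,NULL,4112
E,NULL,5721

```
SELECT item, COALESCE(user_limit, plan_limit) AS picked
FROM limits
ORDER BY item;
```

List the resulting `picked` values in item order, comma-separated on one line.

item=C: user_limit=8707 → 8707
item=D: user_limit=NULL, plan_limit=8281 → 8281
item=E: user_limit=NULL, plan_limit=5721 → 5721
item=H: user_limit=302 → 302
item=J: user_limit=7795 → 7795
item=L: user_limit=NULL, plan_limit=4112 → 4112
item=P: user_limit=NULL, plan_limit=8493 → 8493
item=R: user_limit=1466 → 1466
item=T: user_limit=3047 → 3047
item=W: user_limit=NULL, plan_limit=NULL (all NULL) → NULL
item=Y: user_limit=NULL, plan_limit=1475 → 1475

8707, 8281, 5721, 302, 7795, 4112, 8493, 1466, 3047, NULL, 1475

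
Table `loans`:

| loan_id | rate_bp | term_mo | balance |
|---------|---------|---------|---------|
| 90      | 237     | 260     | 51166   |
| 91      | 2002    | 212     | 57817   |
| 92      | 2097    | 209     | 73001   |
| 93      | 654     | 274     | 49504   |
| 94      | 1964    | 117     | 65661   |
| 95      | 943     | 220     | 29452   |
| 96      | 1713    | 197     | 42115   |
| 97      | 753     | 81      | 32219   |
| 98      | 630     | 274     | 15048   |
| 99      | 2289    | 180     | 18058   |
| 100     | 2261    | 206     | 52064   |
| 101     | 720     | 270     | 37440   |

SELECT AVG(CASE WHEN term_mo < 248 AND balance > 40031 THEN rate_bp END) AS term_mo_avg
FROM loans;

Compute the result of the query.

2007.4

loan_id=90: ✗
loan_id=91: ✓ → 2002
loan_id=92: ✓ → 2097
loan_id=93: ✗
loan_id=94: ✓ → 1964
loan_id=95: ✗
loan_id=96: ✓ → 1713
loan_id=97: ✗
loan_id=98: ✗
loan_id=99: ✗
loan_id=100: ✓ → 2261
loan_id=101: ✗
term_mo_avg = (2002 + 2097 + 1964 + 1713 + 2261) / 5 = 2007.4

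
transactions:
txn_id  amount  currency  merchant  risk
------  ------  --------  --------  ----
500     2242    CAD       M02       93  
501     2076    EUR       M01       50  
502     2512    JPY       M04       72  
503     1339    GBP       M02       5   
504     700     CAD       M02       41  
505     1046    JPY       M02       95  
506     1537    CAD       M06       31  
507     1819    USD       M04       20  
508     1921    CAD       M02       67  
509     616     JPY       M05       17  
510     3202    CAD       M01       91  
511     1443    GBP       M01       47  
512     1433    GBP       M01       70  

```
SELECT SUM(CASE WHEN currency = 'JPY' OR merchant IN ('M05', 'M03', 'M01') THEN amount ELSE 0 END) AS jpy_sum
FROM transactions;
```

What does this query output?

txn_id=500: ✗
txn_id=501: ✓ → 2076
txn_id=502: ✓ → 2512
txn_id=503: ✗
txn_id=504: ✗
txn_id=505: ✓ → 1046
txn_id=506: ✗
txn_id=507: ✗
txn_id=508: ✗
txn_id=509: ✓ → 616
txn_id=510: ✓ → 3202
txn_id=511: ✓ → 1443
txn_id=512: ✓ → 1433
jpy_sum = 2076 + 2512 + 1046 + 616 + 3202 + 1443 + 1433 = 12328

12328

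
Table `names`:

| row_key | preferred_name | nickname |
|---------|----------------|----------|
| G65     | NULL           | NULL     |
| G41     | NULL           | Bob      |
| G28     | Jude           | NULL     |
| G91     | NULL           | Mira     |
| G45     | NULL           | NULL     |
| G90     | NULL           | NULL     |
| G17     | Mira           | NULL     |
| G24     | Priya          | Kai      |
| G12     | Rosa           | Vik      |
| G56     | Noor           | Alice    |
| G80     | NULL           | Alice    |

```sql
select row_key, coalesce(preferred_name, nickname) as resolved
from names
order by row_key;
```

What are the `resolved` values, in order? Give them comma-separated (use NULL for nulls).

row_key=G12: preferred_name=Rosa → Rosa
row_key=G17: preferred_name=Mira → Mira
row_key=G24: preferred_name=Priya → Priya
row_key=G28: preferred_name=Jude → Jude
row_key=G41: preferred_name=NULL, nickname=Bob → Bob
row_key=G45: preferred_name=NULL, nickname=NULL (all NULL) → NULL
row_key=G56: preferred_name=Noor → Noor
row_key=G65: preferred_name=NULL, nickname=NULL (all NULL) → NULL
row_key=G80: preferred_name=NULL, nickname=Alice → Alice
row_key=G90: preferred_name=NULL, nickname=NULL (all NULL) → NULL
row_key=G91: preferred_name=NULL, nickname=Mira → Mira

Rosa, Mira, Priya, Jude, Bob, NULL, Noor, NULL, Alice, NULL, Mira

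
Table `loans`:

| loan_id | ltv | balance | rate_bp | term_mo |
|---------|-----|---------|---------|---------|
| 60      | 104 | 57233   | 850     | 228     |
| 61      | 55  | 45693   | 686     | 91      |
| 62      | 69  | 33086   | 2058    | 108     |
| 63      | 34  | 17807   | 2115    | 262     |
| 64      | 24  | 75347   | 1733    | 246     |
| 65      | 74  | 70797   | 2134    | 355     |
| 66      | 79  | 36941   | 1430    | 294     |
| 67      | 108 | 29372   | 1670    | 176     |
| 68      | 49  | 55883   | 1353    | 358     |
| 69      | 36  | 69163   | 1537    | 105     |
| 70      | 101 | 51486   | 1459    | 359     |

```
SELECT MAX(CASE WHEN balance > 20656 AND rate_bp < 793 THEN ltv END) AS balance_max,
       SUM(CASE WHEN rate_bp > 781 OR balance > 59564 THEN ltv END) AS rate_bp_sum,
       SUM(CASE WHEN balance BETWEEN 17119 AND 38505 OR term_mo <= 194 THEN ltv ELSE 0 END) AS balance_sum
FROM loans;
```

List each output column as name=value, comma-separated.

balance_max=55, rate_bp_sum=678, balance_sum=381

[balance_max: balance > 20656 AND rate_bp < 793]
loan_id=60: ✗
loan_id=61: ✓ → 55
loan_id=62: ✗
loan_id=63: ✗
loan_id=64: ✗
loan_id=65: ✗
loan_id=66: ✗
loan_id=67: ✗
loan_id=68: ✗
loan_id=69: ✗
loan_id=70: ✗
balance_max = MAX(55) = 55
—
[rate_bp_sum: rate_bp > 781 OR balance > 59564]
loan_id=60: ✓ → 104
loan_id=61: ✗
loan_id=62: ✓ → 69
loan_id=63: ✓ → 34
loan_id=64: ✓ → 24
loan_id=65: ✓ → 74
loan_id=66: ✓ → 79
loan_id=67: ✓ → 108
loan_id=68: ✓ → 49
loan_id=69: ✓ → 36
loan_id=70: ✓ → 101
rate_bp_sum = 104 + 69 + 34 + 24 + 74 + 79 + 108 + 49 + 36 + 101 = 678
—
[balance_sum: balance BETWEEN 17119 AND 38505 OR term_mo <= 194]
loan_id=60: ✗
loan_id=61: ✓ → 55
loan_id=62: ✓ → 69
loan_id=63: ✓ → 34
loan_id=64: ✗
loan_id=65: ✗
loan_id=66: ✓ → 79
loan_id=67: ✓ → 108
loan_id=68: ✗
loan_id=69: ✓ → 36
loan_id=70: ✗
balance_sum = 55 + 69 + 34 + 79 + 108 + 36 = 381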